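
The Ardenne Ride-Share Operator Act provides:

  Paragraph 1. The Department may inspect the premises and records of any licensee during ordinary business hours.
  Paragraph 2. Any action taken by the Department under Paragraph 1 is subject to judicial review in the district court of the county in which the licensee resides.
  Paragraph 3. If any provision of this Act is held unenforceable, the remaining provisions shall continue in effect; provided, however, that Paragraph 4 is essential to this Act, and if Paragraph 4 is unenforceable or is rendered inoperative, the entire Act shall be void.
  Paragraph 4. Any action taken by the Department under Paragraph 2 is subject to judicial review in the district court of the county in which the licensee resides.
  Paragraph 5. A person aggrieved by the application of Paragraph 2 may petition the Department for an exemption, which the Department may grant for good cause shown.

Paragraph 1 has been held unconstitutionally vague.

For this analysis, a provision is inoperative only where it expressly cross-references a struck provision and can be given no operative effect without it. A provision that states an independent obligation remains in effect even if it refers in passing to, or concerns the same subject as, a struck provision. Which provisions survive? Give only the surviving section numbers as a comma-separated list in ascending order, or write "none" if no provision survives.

none

Paragraph 1 is struck. Paragraph 2 operates only by reference to Paragraph 1, so it falls with Paragraph 1. The only function of Paragraph 4 is the judicial-review right for Paragraph 2, so it cannot stand once Paragraph 2 is removed. The only function of Paragraph 5 is the exemption procedure for Paragraph 2, so it cannot stand once Paragraph 2 is removed. Paragraph 3 makes Paragraph 4 an essential term, and Paragraph 4 has been rendered inoperative by the cascade; under Paragraph 3, the entire Act is therefore void. No provision of the Act survives.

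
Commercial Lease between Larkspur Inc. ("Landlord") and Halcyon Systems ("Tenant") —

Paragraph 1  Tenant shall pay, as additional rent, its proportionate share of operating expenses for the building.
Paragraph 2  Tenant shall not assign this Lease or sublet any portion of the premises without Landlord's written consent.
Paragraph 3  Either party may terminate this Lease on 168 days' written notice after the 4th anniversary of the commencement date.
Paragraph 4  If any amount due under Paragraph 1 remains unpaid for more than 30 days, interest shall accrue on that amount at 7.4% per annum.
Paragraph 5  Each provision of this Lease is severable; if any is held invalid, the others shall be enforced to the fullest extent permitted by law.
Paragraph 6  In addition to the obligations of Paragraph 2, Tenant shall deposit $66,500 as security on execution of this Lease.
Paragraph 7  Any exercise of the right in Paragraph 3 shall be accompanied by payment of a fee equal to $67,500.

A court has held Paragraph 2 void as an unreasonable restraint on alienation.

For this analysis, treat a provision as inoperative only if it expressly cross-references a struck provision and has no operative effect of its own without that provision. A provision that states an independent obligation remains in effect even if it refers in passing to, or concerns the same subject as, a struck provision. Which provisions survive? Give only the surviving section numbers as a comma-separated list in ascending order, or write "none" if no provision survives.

1, 3, 4, 5, 6, 7

Paragraph 2 is struck. Paragraph 6 mentions Paragraph 2 but its own obligation stands independently of Paragraph 2, so Paragraph 6 is not affected. No other provision's operative terms depend on Paragraph 2. Paragraph 5 is a severability clause and preserves every provision that can still be given independent effect. Paragraph 1, Paragraph 3, Paragraph 4, Paragraph 5, Paragraph 6, and Paragraph 7 remain in effect.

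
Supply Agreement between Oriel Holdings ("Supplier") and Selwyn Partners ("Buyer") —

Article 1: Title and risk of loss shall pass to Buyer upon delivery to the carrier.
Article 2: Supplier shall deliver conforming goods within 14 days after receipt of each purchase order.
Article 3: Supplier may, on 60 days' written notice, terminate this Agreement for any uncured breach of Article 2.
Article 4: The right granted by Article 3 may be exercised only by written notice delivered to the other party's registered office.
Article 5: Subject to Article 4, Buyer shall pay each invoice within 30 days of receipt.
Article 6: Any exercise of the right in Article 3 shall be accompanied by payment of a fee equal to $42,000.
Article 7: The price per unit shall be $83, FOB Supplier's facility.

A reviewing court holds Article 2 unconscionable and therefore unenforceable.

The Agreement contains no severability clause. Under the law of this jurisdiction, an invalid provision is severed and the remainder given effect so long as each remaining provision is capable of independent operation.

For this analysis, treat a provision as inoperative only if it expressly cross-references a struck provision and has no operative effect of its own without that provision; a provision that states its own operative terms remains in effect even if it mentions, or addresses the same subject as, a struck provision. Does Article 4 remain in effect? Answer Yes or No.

No

Article 2 is struck. Article 3 operates only by reference to Article 2, so it falls with Article 2. Article 4 merely fixes the notice requirement for Article 3; with Article 3 gone it has nothing to operate on and falls away. Article 6 merely fixes the exercise fee for Article 3; with Article 3 gone it has nothing to operate on and falls away. Although Article 5 refers to Article 4, its operative terms do not depend on Article 4, so it remains in effect. Under the stated default rule, only provisions that cannot operate independently fall away; the rest are enforced. Article 1, Article 5, and Article 7 remain in effect. Article 4 is among the inoperative provisions, so the answer is no.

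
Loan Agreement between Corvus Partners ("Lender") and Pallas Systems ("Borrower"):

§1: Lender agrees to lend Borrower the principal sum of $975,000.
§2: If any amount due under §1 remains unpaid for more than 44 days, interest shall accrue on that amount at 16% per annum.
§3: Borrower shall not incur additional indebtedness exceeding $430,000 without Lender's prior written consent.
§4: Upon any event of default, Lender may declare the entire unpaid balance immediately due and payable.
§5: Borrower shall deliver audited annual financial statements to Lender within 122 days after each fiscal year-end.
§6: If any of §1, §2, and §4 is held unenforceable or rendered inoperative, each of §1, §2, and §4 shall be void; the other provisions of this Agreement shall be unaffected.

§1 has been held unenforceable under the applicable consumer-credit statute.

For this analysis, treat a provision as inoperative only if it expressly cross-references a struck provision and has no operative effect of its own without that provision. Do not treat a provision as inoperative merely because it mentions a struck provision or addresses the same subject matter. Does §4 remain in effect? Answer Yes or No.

§1 is struck. The whole of §2 is the default interest on the principal amount, defined by reference to §1, so §2 cannot stand once §1 is removed. §6 declares §1, §2, and §4 mutually dependent; since one of them has fallen, all of them are of no effect. That brings down §4 as well. The remainder continues in force under §6. §3, §5, and §6 remain in effect. §4 is among the inoperative provisions, so the answer is no.

No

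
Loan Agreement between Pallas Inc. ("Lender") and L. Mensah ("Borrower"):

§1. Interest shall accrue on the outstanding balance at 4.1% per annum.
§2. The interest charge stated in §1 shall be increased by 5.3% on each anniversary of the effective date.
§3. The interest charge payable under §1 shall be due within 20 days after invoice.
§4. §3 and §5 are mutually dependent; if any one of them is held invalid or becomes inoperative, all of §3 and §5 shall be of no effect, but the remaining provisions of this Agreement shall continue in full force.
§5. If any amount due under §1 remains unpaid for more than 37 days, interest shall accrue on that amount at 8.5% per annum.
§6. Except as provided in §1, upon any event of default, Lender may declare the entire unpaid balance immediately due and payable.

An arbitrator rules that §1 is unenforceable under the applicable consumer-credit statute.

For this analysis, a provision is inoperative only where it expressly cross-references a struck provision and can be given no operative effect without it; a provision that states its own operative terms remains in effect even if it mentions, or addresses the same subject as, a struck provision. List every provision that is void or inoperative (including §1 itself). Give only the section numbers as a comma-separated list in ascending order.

1, 2, 3, 5

§1 is struck. The whole of §2 is the escalation of the interest charge, defined by reference to §1, so §2 cannot stand once §1 is removed. §3 does nothing except set the payment deadline for the interest charge by reference to §1; with §1 gone it has no independent effect and is inoperative. The whole of §5 is the default interest on the interest charge, defined by reference to §1, so §5 cannot stand once §1 is removed. Although §6 refers to §1, its operative terms do not depend on §1, so it remains in effect. §4 declares §3 and §5 mutually dependent; since one of them has fallen, all of them are of no effect. The remainder continues in force under §4. The provisions still in force are §4 and §6.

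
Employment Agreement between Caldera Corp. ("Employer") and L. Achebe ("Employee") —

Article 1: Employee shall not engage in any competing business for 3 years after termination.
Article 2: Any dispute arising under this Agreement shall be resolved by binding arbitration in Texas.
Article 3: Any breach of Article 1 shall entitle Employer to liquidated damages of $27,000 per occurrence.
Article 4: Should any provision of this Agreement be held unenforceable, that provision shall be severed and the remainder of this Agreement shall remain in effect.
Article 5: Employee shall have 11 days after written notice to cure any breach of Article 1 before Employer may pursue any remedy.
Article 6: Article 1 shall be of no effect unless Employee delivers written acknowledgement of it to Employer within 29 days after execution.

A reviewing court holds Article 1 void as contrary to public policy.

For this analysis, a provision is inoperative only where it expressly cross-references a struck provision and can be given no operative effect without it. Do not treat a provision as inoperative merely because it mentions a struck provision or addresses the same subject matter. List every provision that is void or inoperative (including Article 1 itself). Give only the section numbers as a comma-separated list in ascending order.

1, 3, 5, 6

Article 1 is struck. The whole of Article 3 is the liquidated-damages amount, defined by reference to Article 1, so Article 3 cannot stand once Article 1 is removed. Article 5 merely fixes the cure period for breach of Article 1; with Article 1 gone it has nothing to operate on and falls away. Article 6 has no operative effect of its own apart from Article 1 and is therefore inoperative. Under the severability clause in Article 4, the remaining provisions continue in force. The provisions still in force are Article 2 and Article 4.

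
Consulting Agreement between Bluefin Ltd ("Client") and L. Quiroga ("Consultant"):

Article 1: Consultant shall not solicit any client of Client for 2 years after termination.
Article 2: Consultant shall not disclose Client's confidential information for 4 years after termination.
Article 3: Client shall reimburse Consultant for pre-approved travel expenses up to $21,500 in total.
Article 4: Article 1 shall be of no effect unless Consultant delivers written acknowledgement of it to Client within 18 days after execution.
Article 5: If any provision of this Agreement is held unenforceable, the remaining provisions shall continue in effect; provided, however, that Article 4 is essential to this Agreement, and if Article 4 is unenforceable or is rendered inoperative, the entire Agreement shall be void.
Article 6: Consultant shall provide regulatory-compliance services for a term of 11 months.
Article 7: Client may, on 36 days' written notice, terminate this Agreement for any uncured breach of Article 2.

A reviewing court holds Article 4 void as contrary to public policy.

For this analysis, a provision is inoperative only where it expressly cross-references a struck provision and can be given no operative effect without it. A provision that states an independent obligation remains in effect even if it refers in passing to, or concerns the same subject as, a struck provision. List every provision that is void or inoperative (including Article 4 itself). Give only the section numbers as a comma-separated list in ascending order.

1, 2, 3, 4, 5, 6, 7

Article 4 is struck. Nothing else in the Agreement is defined by reference to Article 4. Article 5 makes Article 4 an essential term, and Article 4 is the provision held invalid; under Article 5, the entire Agreement is therefore void. No provision of the Agreement survives.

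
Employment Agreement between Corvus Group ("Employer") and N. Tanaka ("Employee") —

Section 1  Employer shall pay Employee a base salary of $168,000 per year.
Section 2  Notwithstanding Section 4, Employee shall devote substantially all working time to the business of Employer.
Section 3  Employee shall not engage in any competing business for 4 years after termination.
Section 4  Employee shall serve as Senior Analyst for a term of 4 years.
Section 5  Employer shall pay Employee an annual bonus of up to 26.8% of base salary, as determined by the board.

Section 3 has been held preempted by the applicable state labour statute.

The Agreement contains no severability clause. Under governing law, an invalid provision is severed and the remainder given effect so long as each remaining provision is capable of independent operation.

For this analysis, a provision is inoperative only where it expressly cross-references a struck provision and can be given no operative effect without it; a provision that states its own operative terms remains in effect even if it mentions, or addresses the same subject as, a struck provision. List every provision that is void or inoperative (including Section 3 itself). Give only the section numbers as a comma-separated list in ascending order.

Section 3 is struck. Nothing else in the Agreement is defined by reference to Section 3. With no severability clause, the stated default rule severs what cannot stand and enforces each remaining provision that can operate on its own. Section 1, Section 2, Section 4, and Section 5 remain in effect.

3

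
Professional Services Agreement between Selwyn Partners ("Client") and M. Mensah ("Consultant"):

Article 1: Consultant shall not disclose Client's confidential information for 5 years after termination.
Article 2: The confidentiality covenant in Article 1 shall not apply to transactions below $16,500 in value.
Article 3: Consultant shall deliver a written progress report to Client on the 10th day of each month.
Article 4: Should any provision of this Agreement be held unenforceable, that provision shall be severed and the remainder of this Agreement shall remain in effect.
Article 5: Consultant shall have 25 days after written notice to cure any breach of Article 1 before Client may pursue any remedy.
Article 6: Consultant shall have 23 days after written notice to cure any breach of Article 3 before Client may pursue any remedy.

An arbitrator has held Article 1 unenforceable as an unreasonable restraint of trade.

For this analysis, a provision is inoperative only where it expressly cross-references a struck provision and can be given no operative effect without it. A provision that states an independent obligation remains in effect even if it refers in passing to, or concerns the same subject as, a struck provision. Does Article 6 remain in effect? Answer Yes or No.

Yes

Article 1 is struck. Article 2 operates only by reference to Article 1, so it falls with Article 1. Article 5 operates only by reference to Article 1, so it falls with Article 1. Article 4 is a severability clause and preserves every provision that can still be given independent effect. That leaves Article 3, Article 4, and Article 6 in effect. Article 6 is among the surviving provisions, so the answer is yes.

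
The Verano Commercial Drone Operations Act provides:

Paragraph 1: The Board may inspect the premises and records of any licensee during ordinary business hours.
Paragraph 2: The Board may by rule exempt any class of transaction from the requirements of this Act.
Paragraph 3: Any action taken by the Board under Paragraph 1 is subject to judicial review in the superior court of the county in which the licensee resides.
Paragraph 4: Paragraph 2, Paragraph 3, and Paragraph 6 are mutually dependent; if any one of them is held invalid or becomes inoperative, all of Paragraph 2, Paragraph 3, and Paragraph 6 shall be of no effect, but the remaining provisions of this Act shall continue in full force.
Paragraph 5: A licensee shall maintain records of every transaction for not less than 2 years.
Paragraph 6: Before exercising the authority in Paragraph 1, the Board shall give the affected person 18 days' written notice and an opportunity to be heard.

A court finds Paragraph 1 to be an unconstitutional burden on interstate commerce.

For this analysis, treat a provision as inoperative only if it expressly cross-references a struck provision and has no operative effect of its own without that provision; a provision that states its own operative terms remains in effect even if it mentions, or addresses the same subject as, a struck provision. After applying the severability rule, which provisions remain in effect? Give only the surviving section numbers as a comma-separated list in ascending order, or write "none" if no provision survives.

4, 5

Paragraph 1 is struck. Paragraph 3 has no operative effect of its own apart from Paragraph 1 and is therefore inoperative. The only function of Paragraph 6 is the notice-and-hearing requirement for Paragraph 1, so it cannot stand once Paragraph 1 is removed. Paragraph 4 declares Paragraph 2, Paragraph 3, and Paragraph 6 mutually dependent; since one of them has fallen, all of them are of no effect. That brings down Paragraph 2 as well. The remainder continues in force under Paragraph 4. Paragraph 4 and Paragraph 5 remain in effect.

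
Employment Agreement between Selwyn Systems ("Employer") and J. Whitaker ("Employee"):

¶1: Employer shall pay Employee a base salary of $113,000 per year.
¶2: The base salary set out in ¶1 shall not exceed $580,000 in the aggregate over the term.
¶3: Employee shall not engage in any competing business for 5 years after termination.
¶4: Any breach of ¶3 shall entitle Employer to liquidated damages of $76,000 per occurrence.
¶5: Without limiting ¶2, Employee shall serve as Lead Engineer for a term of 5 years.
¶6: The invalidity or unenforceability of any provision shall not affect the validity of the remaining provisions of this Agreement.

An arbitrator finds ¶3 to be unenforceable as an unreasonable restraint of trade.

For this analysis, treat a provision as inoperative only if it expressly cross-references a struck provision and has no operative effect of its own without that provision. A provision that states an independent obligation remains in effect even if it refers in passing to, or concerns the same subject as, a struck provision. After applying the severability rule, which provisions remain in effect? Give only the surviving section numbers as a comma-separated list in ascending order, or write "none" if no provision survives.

¶3 is struck. The whole of ¶4 is the liquidated-damages amount, defined by reference to ¶3, so ¶4 cannot stand once ¶3 is removed. Under the severability clause in ¶6, the remaining provisions continue in force. The provisions still in force are ¶1, ¶2, ¶5, and ¶6.

1, 2, 5, 6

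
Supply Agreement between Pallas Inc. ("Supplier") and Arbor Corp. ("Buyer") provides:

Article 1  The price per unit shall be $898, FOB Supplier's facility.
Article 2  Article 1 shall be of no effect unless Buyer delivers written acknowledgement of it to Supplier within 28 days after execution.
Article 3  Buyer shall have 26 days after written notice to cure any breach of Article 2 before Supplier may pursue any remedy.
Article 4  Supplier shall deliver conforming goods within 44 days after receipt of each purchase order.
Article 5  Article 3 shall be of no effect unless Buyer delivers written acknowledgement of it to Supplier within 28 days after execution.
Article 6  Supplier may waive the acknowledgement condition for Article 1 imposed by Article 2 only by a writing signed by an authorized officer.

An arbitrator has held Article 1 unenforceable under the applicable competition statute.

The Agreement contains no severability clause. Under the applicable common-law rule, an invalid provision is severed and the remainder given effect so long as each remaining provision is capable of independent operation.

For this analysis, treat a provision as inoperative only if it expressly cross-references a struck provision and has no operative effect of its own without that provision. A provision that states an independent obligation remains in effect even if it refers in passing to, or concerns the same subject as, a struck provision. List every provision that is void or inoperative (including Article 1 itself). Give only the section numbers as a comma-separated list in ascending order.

1, 2, 3, 5, 6

Article 1 is struck. Article 2 merely fixes the acknowledgement condition for Article 1; with Article 1 gone it has nothing to operate on and falls away. Article 3 merely fixes the cure period for breach of Article 2; with Article 2 gone it has nothing to operate on and falls away. Article 6 operates only by reference to Article 2, so it falls with Article 2. Article 5 merely fixes the acknowledgement condition for Article 3; with Article 3 gone it has nothing to operate on and falls away. With no severability clause, the stated default rule severs what cannot stand and enforces each remaining provision that can operate on its own. Only Article 4 remains in effect.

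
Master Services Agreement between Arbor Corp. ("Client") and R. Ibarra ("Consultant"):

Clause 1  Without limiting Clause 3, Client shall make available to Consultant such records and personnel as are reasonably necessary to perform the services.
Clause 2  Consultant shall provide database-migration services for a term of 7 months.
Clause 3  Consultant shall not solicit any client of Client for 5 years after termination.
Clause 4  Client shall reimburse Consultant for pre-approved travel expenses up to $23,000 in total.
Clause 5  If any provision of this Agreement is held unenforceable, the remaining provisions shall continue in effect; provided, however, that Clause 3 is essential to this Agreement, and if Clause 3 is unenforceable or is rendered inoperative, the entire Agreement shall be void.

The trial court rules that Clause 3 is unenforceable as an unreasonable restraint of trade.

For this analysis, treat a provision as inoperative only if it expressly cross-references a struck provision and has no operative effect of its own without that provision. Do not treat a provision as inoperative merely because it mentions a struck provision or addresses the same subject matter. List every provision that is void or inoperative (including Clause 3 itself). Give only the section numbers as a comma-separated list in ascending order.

Clause 3 is struck. No other provision's operative terms depend on Clause 3. Clause 5 makes Clause 3 an essential term, and Clause 3 is the provision held invalid; under Clause 5, the entire Agreement is therefore void. No provision of the Agreement survives.

1, 2, 3, 4, 5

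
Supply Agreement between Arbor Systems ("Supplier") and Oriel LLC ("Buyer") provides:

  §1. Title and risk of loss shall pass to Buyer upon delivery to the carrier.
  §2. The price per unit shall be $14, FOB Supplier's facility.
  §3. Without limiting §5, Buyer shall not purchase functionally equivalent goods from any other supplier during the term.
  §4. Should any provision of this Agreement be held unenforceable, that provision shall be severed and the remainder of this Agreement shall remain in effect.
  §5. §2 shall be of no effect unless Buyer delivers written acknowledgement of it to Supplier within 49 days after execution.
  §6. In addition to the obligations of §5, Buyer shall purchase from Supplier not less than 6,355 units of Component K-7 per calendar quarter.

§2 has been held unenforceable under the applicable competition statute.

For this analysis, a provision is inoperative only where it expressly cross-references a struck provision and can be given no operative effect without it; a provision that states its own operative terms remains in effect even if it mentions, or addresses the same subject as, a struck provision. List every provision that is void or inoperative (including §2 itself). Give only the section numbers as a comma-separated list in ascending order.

§2 is struck. §5 has no operative effect of its own apart from §2 and is therefore inoperative. Although §6 refers to §5, its operative terms do not depend on §5, so it remains in effect. Although §3 refers to §5, its operative terms do not depend on §5, so it remains in effect. Under the severability clause in §4, the remaining provisions continue in force. The provisions still in force are §1, §3, §4, and §6.

2, 5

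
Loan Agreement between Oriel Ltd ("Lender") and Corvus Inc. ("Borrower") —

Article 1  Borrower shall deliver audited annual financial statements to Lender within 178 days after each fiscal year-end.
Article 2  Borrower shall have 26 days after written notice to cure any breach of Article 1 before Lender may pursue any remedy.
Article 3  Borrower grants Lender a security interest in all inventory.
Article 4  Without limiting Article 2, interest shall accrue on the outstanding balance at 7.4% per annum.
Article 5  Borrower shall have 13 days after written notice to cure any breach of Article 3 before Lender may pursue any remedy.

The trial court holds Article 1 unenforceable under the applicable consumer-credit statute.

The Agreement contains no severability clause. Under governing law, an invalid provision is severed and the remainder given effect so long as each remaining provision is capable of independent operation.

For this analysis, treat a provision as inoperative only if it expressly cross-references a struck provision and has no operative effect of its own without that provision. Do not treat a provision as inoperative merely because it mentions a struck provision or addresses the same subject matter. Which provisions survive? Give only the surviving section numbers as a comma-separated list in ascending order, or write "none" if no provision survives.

3, 4, 5

Article 1 is struck. The only function of Article 2 is the cure period for breach of Article 1, so it cannot stand once Article 1 is removed. Although Article 4 refers to Article 2, its operative terms do not depend on Article 2, so it remains in effect. Under the stated default rule, only provisions that cannot operate independently fall away; the rest are enforced. That leaves Article 3, Article 4, and Article 5 in effect.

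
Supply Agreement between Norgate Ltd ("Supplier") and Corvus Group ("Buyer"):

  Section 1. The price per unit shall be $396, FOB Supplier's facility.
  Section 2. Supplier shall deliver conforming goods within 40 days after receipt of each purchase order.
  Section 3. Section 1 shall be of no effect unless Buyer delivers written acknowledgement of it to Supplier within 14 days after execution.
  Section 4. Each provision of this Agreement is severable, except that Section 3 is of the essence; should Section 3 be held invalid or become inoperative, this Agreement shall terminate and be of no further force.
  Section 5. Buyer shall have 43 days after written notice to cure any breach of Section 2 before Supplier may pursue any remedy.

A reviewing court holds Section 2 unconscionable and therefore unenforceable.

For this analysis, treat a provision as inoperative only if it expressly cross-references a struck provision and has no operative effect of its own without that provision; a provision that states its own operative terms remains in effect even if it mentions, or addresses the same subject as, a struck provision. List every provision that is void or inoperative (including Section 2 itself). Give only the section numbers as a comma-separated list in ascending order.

2, 5

Section 2 is struck. Section 5 merely fixes the cure period for breach of Section 2; with Section 2 gone it has nothing to operate on and falls away. Section 4 makes Section 3 an essential term, but Section 3 is unaffected, so the severability proviso in Section 4 preserves the remaining provisions. The provisions still in force are Section 1, Section 3, and Section 4.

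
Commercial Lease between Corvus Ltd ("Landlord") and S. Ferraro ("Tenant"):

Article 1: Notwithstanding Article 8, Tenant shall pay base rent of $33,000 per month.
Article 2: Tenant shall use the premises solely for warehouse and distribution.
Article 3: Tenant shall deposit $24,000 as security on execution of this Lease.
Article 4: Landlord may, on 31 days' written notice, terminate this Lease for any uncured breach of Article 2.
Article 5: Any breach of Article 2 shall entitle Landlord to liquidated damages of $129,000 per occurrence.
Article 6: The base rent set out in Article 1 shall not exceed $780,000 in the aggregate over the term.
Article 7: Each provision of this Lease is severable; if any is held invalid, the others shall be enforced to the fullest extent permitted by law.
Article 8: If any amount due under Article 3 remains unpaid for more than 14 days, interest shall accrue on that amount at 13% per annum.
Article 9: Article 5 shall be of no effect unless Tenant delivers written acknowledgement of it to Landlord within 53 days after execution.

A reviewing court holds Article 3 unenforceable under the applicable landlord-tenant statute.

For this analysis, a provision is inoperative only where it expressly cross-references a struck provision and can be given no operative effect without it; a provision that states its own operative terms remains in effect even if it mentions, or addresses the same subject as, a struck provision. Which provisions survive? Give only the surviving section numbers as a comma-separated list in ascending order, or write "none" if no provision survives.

Article 3 is struck. The whole of Article 8 is the default interest on the security deposit, defined by reference to Article 3, so Article 8 cannot stand once Article 3 is removed. Although Article 1 refers to Article 8, its operative terms do not depend on Article 8, so it remains in effect. Article 7 is a severability clause and preserves every provision that can still be given independent effect. The provisions still in force are Article 1, Article 2, Article 4, Article 5, Article 6, Article 7, and Article 9.

1, 2, 4, 5, 6, 7, 9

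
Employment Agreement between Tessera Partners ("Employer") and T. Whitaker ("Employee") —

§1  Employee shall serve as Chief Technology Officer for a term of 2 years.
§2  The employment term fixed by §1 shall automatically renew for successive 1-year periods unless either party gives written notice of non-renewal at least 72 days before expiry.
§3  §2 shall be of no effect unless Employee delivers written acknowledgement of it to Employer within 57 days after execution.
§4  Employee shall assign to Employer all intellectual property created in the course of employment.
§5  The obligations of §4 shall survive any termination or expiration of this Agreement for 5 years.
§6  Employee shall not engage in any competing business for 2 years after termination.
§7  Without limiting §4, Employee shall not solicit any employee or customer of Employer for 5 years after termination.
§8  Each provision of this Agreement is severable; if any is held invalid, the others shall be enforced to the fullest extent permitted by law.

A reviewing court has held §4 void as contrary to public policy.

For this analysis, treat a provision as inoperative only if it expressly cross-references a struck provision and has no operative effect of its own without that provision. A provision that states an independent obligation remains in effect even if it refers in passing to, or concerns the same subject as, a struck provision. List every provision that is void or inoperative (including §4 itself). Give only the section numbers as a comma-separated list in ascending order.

§4 is struck. §5 operates only by reference to §4, so it falls with §4. Although §7 refers to §4, its operative terms do not depend on §4, so it remains in effect. §8 is a severability clause and preserves every provision that can still be given independent effect. §1, §2, §3, §6, §7, and §8 remain in effect.

4, 5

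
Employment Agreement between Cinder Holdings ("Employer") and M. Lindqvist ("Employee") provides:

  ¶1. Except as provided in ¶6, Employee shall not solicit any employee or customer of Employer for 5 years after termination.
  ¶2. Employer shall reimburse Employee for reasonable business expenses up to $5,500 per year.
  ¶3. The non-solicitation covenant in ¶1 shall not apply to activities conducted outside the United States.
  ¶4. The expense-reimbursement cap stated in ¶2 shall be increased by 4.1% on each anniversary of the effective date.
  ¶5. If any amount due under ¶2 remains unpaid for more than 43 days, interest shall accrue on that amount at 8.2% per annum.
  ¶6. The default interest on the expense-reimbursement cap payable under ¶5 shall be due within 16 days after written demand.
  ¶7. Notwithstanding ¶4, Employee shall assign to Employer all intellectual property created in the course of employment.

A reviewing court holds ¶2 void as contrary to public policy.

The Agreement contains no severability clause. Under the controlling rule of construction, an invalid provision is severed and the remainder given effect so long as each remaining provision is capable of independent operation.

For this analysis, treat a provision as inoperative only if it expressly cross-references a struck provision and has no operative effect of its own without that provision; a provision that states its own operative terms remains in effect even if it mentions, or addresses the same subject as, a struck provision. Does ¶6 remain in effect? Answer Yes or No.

¶2 is struck. ¶4 operates only by reference to ¶2, so it falls with ¶2. ¶5 has no operative effect of its own apart from ¶2 and is therefore inoperative. ¶6 does nothing except set the payment deadline for the default interest on the expense-reimbursement cap by reference to ¶5; with ¶5 gone it has no independent effect and is inoperative. Although ¶7 refers to ¶4, its operative terms do not depend on ¶4, so it remains in effect. Although ¶1 refers to ¶6, its operative terms do not depend on ¶6, so it remains in effect. Under the stated default rule, only provisions that cannot operate independently fall away; the rest are enforced. That leaves ¶1, ¶3, and ¶7 in effect. ¶6 is among the inoperative provisions, so the answer is no.

No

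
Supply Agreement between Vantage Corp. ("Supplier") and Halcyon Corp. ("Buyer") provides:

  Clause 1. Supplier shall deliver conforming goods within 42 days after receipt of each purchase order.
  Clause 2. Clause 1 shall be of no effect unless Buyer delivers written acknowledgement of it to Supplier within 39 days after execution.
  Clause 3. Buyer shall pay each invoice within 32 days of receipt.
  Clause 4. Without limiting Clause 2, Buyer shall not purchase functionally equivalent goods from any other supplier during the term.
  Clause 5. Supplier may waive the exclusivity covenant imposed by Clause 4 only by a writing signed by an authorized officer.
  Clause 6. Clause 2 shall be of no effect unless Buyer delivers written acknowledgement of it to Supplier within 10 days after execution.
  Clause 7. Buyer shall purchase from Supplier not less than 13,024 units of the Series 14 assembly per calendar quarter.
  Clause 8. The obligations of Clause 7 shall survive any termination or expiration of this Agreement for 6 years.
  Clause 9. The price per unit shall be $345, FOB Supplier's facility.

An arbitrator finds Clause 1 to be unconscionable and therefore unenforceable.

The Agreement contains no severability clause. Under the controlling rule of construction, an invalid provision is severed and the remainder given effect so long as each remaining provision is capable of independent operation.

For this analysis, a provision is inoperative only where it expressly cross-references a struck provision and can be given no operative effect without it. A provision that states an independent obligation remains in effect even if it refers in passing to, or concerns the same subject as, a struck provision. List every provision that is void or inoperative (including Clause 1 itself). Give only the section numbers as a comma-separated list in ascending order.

1, 2, 6

Clause 1 is struck. Clause 2 merely fixes the acknowledgement condition for Clause 1; with Clause 1 gone it has nothing to operate on and falls away. Clause 6 merely fixes the acknowledgement condition for Clause 2; with Clause 2 gone it has nothing to operate on and falls away. Clause 4 mentions Clause 2 but its own obligation stands independently of Clause 2, so Clause 4 is not affected. Under the stated default rule, only provisions that cannot operate independently fall away; the rest are enforced. That leaves Clause 3, Clause 4, Clause 5, Clause 7, Clause 8, and Clause 9 in effect.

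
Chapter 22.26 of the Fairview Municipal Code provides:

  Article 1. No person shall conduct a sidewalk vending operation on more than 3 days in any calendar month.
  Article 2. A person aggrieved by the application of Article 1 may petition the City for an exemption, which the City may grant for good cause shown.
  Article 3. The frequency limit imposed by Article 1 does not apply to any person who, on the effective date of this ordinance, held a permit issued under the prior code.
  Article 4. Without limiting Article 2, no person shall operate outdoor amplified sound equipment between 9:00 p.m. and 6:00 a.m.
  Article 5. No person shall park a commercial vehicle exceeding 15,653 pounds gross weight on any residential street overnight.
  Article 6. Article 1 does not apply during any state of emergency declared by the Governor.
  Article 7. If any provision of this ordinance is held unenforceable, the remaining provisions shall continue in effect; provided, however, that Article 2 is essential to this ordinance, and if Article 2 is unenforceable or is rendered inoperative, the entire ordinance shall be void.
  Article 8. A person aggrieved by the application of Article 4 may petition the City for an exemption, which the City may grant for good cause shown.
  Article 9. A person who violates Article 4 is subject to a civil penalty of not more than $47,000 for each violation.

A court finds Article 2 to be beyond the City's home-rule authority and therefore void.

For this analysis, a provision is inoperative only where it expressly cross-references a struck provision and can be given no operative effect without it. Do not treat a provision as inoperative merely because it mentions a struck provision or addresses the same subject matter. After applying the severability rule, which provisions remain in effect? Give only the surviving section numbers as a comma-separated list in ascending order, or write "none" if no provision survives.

none

Article 2 is struck. Nothing else in the ordinance is defined by reference to Article 2. Article 7 makes Article 2 an essential term, and Article 2 is the provision held invalid; under Article 7, the entire ordinance is therefore void. No provision of the ordinance survives.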